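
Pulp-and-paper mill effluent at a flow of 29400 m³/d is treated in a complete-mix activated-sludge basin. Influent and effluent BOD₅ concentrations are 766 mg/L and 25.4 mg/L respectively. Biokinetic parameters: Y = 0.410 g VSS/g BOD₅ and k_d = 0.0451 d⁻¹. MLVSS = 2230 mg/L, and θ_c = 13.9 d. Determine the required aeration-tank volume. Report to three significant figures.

V ≈ 34200 m³

Rearranging the biomass balance for a CMAS with decay, V = Y·Q·ΔS·θ_c / [X·(1+k_d θ_c)] = 0.410 × 29400 × (766 − 25.4) × 13.9 / [2230 × (1 + 0.0451 × 13.9)] = 1.24×10^8 / 3628 = 34203 m³.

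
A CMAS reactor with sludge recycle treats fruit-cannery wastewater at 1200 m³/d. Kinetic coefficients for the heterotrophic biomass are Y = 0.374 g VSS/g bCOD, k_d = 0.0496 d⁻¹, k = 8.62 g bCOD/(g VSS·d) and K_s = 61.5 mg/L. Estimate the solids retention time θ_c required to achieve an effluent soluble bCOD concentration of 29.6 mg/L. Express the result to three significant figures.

Specific growth rate at S = 29.6 mg/L: μ = YkS/(K_s+S) = 0.374·8.62·29.6/(61.5+29.6) = 1.047 d⁻¹.
θ_c = 1/(μ − k_d) = 1/(1.047 − 0.0496) = 1/0.9979 = 1.002 d.

θ_c ≈ 1.00 d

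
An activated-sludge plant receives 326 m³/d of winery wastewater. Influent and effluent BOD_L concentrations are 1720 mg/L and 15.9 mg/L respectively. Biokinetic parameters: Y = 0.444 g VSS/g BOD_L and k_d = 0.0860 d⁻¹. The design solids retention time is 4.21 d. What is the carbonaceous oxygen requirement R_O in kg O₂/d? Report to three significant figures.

Y_obs = Y / (1 + k_d θ_c) = 0.444 / (1 + 0.0860 × 4.21) = 0.444 / 1.362 = 0.3260.
Q·(S₀ − S) = 326 × (1720 − 15.9) × 10⁻³ = 555.5 kg/d removed.
Net sludge production P_X = 0.3260 × 555.5 = 181.1 kg VSS/d.
R_O = Q·(S₀ − S) − 1.42·P_X = 555.5 − 1.42 × 181.1 = 298.4 kg O₂/d.

R_O ≈ 298 kg O₂/d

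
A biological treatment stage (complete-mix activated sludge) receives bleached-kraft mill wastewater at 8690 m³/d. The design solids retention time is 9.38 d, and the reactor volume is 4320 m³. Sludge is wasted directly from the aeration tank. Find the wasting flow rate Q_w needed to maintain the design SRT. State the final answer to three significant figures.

For wasting at MLVSS concentration, Q_w = V/θ_c = 4320/9.38 = 460.6 m³/d.

Q_w ≈ 461 m³/d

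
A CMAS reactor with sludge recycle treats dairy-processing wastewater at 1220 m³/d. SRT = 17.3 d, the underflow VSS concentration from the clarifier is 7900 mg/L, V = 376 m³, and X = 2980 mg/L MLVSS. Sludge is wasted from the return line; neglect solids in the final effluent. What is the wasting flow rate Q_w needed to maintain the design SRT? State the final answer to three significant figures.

Q_w ≈ 8.20 m³/d

θ_c = V·X/(Q_w·X_r) when wasting from the recycle, so Q_w = V·X/(θ_c·X_r) = 376.0 × 2980 / (17.3 × 7900) = 8.198 m³/d.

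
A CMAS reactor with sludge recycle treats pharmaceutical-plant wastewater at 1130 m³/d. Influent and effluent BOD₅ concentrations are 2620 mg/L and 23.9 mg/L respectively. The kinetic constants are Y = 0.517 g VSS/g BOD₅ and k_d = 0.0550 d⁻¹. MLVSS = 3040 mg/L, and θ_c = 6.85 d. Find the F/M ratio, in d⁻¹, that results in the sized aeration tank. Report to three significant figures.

Rearranging the biomass balance for a CMAS with decay, V = Y·Q·ΔS·θ_c / [X·(1+k_d θ_c)] = 0.517 × 1130 × (2620 − 23.9) × 6.85 / [3040 × (1 + 0.0550 × 6.85)] = 1.04×10^7 / 4185 = 2482 m³.
F/M = Q·S₀ / (V·X) = 1130 × 2620 / (2482 × 3040) = 0.3923 g BOD₅·(g VSS·d)⁻¹.

F/M ≈ 0.392 d⁻¹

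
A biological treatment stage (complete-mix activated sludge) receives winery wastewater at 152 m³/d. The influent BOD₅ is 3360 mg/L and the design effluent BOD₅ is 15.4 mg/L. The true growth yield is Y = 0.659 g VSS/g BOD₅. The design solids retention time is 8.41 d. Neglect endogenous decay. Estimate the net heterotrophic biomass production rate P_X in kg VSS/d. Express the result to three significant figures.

P_X ≈ 335 kg VSS/d

Since k_d ≈ 0, Y_obs = Y = 0.659 g VSS/g BOD₅.
Substrate removed = Q·(S₀ − S) = 152 m³/d × (3360 − 15.4) g/m³ = 5.08×10^5 g/d = 508.4 kg/d.
P_X = Y_obs · Q(S₀ − S) = 0.6590 × 508.4 = 335.0 kg VSS/d.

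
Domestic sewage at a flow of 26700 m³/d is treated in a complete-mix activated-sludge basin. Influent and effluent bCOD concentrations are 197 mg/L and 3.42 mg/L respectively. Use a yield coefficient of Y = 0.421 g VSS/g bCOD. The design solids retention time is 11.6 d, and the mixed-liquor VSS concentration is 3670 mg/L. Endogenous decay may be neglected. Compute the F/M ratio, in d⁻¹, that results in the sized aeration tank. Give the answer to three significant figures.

V·X = Y·Q·ΔS·θ_c gives V = 0.421 × 26700 × (197 − 3.42) × 11.6 / 3670 = 6878 m³.
F/M = applied load / biomass = Q·S₀/(V·X) = 26700 × 197 / (6878 × 3670) = 0.2084 d⁻¹.

F/M ≈ 0.208 d⁻¹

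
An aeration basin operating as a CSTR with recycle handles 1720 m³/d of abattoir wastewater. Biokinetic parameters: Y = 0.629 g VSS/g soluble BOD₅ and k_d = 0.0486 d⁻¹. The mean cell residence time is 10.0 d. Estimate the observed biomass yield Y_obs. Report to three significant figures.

Y_obs ≈ 0.423 g VSS/g soluble BOD₅

The observed yield is Y_obs = Y/(1 + k_d·θ_c) = 0.629 / (1 + 0.0486 × 10.0) = 0.629 / 1.486 = 0.4233 g VSS per g soluble BOD₅ removed.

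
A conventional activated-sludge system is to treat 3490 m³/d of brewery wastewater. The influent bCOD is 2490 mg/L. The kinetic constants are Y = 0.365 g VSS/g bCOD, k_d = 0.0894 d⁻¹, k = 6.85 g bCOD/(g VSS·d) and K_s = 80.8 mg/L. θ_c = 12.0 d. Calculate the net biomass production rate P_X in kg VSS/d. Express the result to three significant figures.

P_X ≈ 1530 kg VSS/d

Effluent substrate depends only on kinetics and SRT: S = K_s(1 + k_d θ_c) / [θ_c(Yk − k_d) − 1] = 80.8 × (1 + 0.0894 × 12.0) / [12.0 × (0.365 × 6.85 − 0.0894) − 1] = 167.5 / 27.93 = 5.996 mg/L.
Observed yield with endogenous decay: Y_obs = Y / (1 + k_d·θ_c) = 0.365 / (1 + 0.0894 × 12.0) = 0.365 / 2.073 = 0.1761 g VSS/g bCOD.
Substrate removed = Q·(S₀ − S) = 3490 m³/d × (2490 − 6.00) g/m³ = 8.67×10^6 g/d = 8669 kg/d.
P_X = Y_obs · Q(S₀ − S) = 0.1761 × 8669 = 1527 kg VSS/d.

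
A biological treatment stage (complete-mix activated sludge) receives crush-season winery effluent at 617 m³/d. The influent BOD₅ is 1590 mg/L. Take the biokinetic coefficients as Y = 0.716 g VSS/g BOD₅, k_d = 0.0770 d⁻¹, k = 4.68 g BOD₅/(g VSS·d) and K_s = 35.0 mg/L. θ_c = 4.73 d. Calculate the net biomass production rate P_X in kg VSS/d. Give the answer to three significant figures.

From the Monod/SRT balance for a CMAS, S = K_s·(1+k_d θ_c)/[θ_c·(Y k − k_d) − 1] = 35.0 × (1 + 0.0770 × 4.73) / [4.73 × (0.716 × 4.68 − 0.0770) − 1] = 47.75 / 14.49 = 3.296 mg/L.
Observed yield with endogenous decay: Y_obs = Y / (1 + k_d·θ_c) = 0.716 / (1 + 0.0770 × 4.73) = 0.716 / 1.364 = 0.5248 g VSS/g BOD₅.
Mass of BOD₅ removed per day: Q(S₀ − S) = 617 × 1587 g/m³ = 979.0 kg/d.
So the net sludge growth is P_X = 0.5248 × 979.0 = 513.8 kg VSS/d.

P_X ≈ 514 kg VSS/d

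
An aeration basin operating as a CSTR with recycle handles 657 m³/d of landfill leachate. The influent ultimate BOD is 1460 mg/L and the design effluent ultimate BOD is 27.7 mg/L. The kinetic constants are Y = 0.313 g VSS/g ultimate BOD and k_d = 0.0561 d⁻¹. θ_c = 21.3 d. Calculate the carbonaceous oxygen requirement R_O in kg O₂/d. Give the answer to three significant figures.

R_O ≈ 750 kg O₂/d

Correct the yield for decay: Y_obs = Y/(1 + k_d θ_c) = 0.313 / (1 + 0.0561 × 21.3) = 0.313 / 2.195 = 0.1426.
Substrate removed = Q·(S₀ − S) = 657 m³/d × (1460 − 27.7) g/m³ = 9.41×10^5 g/d = 941.0 kg/d.
P_X = Y_obs·Q·(S₀ − S) = 0.1426 × 941.0 = 134.2 kg VSS/d.
Carbonaceous O₂ demand = substrate oxidised − cell-mass equivalent = 941.0 − 1.42 × 134.2 = 750.5 kg O₂/d.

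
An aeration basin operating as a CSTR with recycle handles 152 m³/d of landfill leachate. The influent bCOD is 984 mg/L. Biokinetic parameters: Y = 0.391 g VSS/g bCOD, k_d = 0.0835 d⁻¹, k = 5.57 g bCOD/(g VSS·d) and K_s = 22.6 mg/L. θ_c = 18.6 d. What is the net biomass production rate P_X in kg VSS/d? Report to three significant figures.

P_X ≈ 22.9 kg VSS/d

From the Monod/SRT balance for a CMAS, S = K_s·(1+k_d θ_c)/[θ_c·(Y k − k_d) − 1] = 22.6 × (1 + 0.0835 × 18.6) / [18.6 × (0.391 × 5.57 − 0.0835) − 1] = 57.70 / 37.96 = 1.520 mg/L.
Observed yield with endogenous decay: Y_obs = Y / (1 + k_d·θ_c) = 0.391 / (1 + 0.0835 × 18.6) = 0.391 / 2.553 = 0.1531 g VSS/g bCOD.
ΔS = 984 − 1.52 = 982.5 mg/L, so the substrate removal rate is 152 × 982.5/1000 = 149.3 kg bCOD/d.
So the net sludge growth is P_X = 0.1531 × 149.3 = 22.87 kg VSS/d.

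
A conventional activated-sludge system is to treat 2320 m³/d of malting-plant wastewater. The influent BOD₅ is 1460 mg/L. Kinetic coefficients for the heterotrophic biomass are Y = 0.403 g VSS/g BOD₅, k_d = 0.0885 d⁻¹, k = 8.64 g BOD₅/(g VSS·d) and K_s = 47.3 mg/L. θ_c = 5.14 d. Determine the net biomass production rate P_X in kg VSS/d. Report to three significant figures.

P_X ≈ 936 kg VSS/d

For a completely mixed reactor with recycle the Lawrence–McCarty relation gives S = K_s·(1 + k_d·θ_c) / [θ_c·(Y·k − k_d) − 1] = 47.3 × (1 + 0.0885 × 5.14) / [5.14 × (0.403 × 8.64 − 0.0885) − 1] = 68.82 / 16.44 = 4.185 mg/L.
Correct the yield for decay: Y_obs = Y/(1 + k_d θ_c) = 0.403 / (1 + 0.0885 × 5.14) = 0.403 / 1.455 = 0.2770.
Substrate removed = Q·(S₀ − S) = 2320 m³/d × (1460 − 4.19) g/m³ = 3.38×10^6 g/d = 3377 kg/d.
P_X = Y_obs · Q(S₀ − S) = 0.2770 × 3377 = 935.6 kg VSS/d.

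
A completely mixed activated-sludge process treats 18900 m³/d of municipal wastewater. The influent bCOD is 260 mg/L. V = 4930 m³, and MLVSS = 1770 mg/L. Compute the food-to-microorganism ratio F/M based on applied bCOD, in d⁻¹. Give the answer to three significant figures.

F/M ≈ 0.563 d⁻¹

F/M = applied load / biomass = Q·S₀/(V·X) = 18900 × 260 / (4930 × 1770) = 0.5631 d⁻¹.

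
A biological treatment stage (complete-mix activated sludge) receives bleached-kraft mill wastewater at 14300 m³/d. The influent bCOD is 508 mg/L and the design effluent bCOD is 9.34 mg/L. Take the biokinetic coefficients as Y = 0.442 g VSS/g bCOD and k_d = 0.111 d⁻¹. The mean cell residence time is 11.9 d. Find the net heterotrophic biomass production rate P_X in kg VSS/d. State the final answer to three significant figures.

Observed yield with endogenous decay: Y_obs = Y / (1 + k_d·θ_c) = 0.442 / (1 + 0.111 × 11.9) = 0.442 / 2.321 = 0.1904 g VSS/g bCOD.
Substrate removed = Q·(S₀ − S) = 14300 m³/d × (508 − 9.34) g/m³ = 7.13×10^6 g/d = 7131 kg/d.
P_X = Y_obs · Q(S₀ − S) = 0.1904 × 7131 = 1358 kg VSS/d.

P_X ≈ 1360 kg VSS/d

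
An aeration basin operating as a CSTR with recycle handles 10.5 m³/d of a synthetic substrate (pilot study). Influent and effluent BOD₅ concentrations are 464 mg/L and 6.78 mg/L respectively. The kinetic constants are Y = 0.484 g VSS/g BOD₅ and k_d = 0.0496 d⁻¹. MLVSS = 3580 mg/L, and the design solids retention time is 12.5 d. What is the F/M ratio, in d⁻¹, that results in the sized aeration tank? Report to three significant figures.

From the SRT design equation V = Y Q (S₀−S) θ_c / [X (1 + k_d θ_c)] = 0.484 × 10.5 × (464 − 6.78) × 12.5 / [3580 × (1 + 0.0496 × 12.5)] = 2.9×10^4 / 5800 = 5.008 m³.
F/M = applied load / biomass = Q·S₀/(V·X) = 10.5 × 464 / (5.008 × 3580) = 0.2717 d⁻¹.

F/M ≈ 0.272 d⁻¹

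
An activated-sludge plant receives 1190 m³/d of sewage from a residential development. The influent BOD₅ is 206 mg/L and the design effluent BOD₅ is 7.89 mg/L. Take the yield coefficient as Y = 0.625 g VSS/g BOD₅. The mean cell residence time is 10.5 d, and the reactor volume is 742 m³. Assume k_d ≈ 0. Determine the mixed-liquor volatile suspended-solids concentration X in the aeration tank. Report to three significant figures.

X ≈ 2090 mg/L

From V·X = Y·Q·(S₀ − S)·θ_c (decay neglected): X = 0.625 × 1190 × (206 − 7.89) × 10.5 / 742 = 2085 mg/L.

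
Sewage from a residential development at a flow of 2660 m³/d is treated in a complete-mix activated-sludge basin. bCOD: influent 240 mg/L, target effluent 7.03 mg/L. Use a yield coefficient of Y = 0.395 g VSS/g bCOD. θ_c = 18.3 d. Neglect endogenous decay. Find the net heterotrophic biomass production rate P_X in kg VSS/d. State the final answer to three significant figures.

Since k_d ≈ 0, Y_obs = Y = 0.395 g VSS/g bCOD.
ΔS = 240 − 7.03 = 233.0 mg/L, so the substrate removal rate is 2660 × 233.0/1000 = 619.7 kg bCOD/d.
P_X = Y_obs · Q(S₀ − S) = 0.3950 × 619.7 = 244.8 kg VSS/d.

P_X ≈ 245 kg VSS/d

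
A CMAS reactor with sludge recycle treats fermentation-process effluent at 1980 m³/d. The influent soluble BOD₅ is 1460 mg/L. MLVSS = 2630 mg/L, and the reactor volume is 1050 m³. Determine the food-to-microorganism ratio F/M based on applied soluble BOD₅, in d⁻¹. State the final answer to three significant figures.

F/M = applied load / biomass = Q·S₀/(V·X) = 1980 × 1460 / (1050 × 2630) = 1.047 d⁻¹.

F/M ≈ 1.05 d⁻¹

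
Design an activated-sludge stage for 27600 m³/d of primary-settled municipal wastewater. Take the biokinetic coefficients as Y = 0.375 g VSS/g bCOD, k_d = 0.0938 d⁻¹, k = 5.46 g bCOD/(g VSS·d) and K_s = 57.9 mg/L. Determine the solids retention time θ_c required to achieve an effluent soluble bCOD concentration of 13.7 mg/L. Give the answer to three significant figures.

θ_c ≈ 3.36 d

Specific growth rate at S = 13.7 mg/L: μ = YkS/(K_s+S) = 0.375·5.46·13.7/(57.9+13.7) = 0.3918 d⁻¹.
1/θ_c = 0.3918 − 0.0938 = 0.2980 d⁻¹, so θ_c = 3.356 d.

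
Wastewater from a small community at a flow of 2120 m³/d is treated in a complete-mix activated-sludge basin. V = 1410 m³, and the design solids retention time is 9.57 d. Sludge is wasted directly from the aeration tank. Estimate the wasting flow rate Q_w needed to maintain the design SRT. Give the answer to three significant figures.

With mixed-liquor wasting, θ_c = V/Q_w, so Q_w = V/θ_c = 1410/9.57 = 147.3 m³/d.

Q_w ≈ 147 m³/d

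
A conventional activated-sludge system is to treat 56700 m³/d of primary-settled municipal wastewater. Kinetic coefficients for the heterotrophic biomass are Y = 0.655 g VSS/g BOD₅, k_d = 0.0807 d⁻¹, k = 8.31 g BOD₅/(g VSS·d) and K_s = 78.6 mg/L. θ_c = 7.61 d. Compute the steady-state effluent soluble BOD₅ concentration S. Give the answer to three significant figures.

For a completely mixed reactor with recycle the Lawrence–McCarty relation gives S = K_s·(1 + k_d·θ_c) / [θ_c·(Y·k − k_d) − 1] = 78.6 × (1 + 0.0807 × 7.61) / [7.61 × (0.655 × 8.31 − 0.0807) − 1] = 126.9 / 39.81 = 3.187 mg/L.

S ≈ 3.19 mg/L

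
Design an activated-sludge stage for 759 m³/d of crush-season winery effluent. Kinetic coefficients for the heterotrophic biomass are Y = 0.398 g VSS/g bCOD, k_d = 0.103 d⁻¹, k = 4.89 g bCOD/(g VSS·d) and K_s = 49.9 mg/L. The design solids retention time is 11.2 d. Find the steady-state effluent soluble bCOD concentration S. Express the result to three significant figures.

For a completely mixed reactor with recycle the Lawrence–McCarty relation gives S = K_s·(1 + k_d·θ_c) / [θ_c·(Y·k − k_d) − 1] = 49.9 × (1 + 0.103 × 11.2) / [11.2 × (0.398 × 4.89 − 0.103) − 1] = 107.5 / 19.64 = 5.471 mg/L.

S ≈ 5.47 mg/L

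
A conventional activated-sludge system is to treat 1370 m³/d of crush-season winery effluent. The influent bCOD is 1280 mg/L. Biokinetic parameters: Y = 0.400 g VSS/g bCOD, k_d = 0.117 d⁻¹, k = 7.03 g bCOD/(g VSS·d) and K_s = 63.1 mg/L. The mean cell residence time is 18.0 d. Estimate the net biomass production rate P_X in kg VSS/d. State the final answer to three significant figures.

Effluent substrate depends only on kinetics and SRT: S = K_s(1 + k_d θ_c) / [θ_c(Yk − k_d) − 1] = 63.1 × (1 + 0.117 × 18.0) / [18.0 × (0.400 × 7.03 − 0.117) − 1] = 196.0 / 47.51 = 4.125 mg/L.
Correct the yield for decay: Y_obs = Y/(1 + k_d θ_c) = 0.400 / (1 + 0.117 × 18.0) = 0.400 / 3.106 = 0.1288.
Substrate removed = Q·(S₀ − S) = 1370 m³/d × (1280 − 4.13) g/m³ = 1.75×10^6 g/d = 1748 kg/d.
Biomass produced: P_X = Y_obs·Q·ΔS = 0.1288 × 1748 ≈ 225.1 kg VSS/d.

P_X ≈ 225 kg VSS/d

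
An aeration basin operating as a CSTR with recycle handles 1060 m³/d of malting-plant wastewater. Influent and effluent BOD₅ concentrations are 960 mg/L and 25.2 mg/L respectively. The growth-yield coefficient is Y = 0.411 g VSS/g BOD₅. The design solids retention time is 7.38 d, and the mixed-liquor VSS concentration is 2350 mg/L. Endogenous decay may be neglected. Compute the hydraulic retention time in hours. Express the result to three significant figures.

τ ≈ 29.0 h

With k_d = 0 the design equation reduces to V = Y Q (S₀−S) θ_c / X = 0.411 × 1060 × (960 − 25.2) × 7.38 / 2350 = 1279 m³.
Hydraulic retention time τ = V/Q = 1279 / 1060 = 1.207 d = 28.96 h.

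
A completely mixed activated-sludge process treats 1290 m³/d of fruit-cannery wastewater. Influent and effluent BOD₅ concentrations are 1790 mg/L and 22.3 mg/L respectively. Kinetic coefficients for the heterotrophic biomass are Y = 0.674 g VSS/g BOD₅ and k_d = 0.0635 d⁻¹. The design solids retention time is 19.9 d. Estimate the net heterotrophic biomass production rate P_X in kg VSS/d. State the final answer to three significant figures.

P_X ≈ 679 kg VSS/d

Observed yield with endogenous decay: Y_obs = Y / (1 + k_d·θ_c) = 0.674 / (1 + 0.0635 × 19.9) = 0.674 / 2.264 = 0.2977 g VSS/g BOD₅.
Q·(S₀ − S) = 1290 × (1790 − 22.3) × 10⁻³ = 2280 kg/d removed.
P_X = Y_obs · Q(S₀ − S) = 0.2977 × 2280 = 679.0 kg VSS/d.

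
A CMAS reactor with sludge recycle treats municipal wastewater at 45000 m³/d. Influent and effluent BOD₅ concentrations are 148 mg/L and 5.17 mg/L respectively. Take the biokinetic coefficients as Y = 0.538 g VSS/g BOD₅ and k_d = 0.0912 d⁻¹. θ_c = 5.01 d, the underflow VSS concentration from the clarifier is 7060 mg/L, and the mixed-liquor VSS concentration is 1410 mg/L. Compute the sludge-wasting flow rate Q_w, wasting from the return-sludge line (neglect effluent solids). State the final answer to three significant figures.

Rearranging the biomass balance for a CMAS with decay, V = Y·Q·ΔS·θ_c / [X·(1+k_d θ_c)] = 0.538 × 45000 × (148 − 5.17) × 5.01 / [1410 × (1 + 0.0912 × 5.01)] = 1.73×10^7 / 2054 = 8433 m³.
θ_c = V·X/(Q_w·X_r) when wasting from the recycle, so Q_w = V·X/(θ_c·X_r) = 8433 × 1410 / (5.01 × 7060) = 336.2 m³/d.

Q_w ≈ 336 m³/d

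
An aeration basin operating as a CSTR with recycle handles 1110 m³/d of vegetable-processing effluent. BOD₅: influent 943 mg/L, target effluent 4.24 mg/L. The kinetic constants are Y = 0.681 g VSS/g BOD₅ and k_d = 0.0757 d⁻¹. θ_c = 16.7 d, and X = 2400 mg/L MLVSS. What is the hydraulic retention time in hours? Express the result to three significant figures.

Steady-state biomass mass balance: V·X·(1 + k_d·θ_c) = Y·Q·(S₀ − S)·θ_c, so V = 0.681 × 1110 × (943 − 4.24) × 16.7 / [2400 × (1 + 0.0757 × 16.7)] = 1.19×10^7 / 5434 = 2181 m³.
Hydraulic retention time τ = V/Q = 2181 / 1110 = 1.965 d = 47.15 h.

τ ≈ 47.2 h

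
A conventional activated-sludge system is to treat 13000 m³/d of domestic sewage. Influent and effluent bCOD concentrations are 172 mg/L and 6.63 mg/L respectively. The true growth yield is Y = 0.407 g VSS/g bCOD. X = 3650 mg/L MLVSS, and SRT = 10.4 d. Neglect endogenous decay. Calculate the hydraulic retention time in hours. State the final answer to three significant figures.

With k_d = 0 the design equation reduces to V = Y Q (S₀−S) θ_c / X = 0.407 × 13000 × (172 − 6.63) × 10.4 / 3650 = 2493 m³.
HRT = V/Q = 2493 m³ / 13000 m³·d⁻¹ = 0.1918 d × 24 = 4.603 h.

τ ≈ 4.60 h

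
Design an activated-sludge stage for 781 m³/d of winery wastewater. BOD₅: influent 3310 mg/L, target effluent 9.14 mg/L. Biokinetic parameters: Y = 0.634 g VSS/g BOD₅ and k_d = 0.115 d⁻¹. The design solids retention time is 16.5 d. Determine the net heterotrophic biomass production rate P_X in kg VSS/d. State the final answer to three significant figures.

Observed yield with endogenous decay: Y_obs = Y / (1 + k_d·θ_c) = 0.634 / (1 + 0.115 × 16.5) = 0.634 / 2.897 = 0.2188 g VSS/g BOD₅.
ΔS = 3310 − 9.14 = 3301 mg/L, so the substrate removal rate is 781 × 3301/1000 = 2578 kg BOD₅/d.
So the net sludge growth is P_X = 0.2188 × 2578 = 564.1 kg VSS/d.

P_X ≈ 564 kg VSS/d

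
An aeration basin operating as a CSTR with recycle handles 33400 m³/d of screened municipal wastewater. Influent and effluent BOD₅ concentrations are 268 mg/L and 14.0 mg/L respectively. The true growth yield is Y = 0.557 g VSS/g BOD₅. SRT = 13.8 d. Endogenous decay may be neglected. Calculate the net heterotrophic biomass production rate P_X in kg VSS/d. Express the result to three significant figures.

P_X ≈ 4730 kg VSS/d

Since k_d ≈ 0, Y_obs = Y = 0.557 g VSS/g BOD₅.
Mass of BOD₅ removed per day: Q(S₀ − S) = 33400 × 254.0 g/m³ = 8484 kg/d.
So the net sludge growth is P_X = 0.5570 × 8484 = 4725 kg VSS/d.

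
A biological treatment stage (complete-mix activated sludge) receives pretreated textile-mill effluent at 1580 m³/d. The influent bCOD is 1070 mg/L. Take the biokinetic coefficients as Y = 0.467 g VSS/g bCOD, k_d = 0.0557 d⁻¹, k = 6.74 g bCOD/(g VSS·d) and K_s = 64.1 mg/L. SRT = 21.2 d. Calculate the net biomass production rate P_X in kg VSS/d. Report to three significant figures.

From the Monod/SRT balance for a CMAS, S = K_s·(1+k_d θ_c)/[θ_c·(Y k − k_d) − 1] = 64.1 × (1 + 0.0557 × 21.2) / [21.2 × (0.467 × 6.74 − 0.0557) − 1] = 139.8 / 64.55 = 2.166 mg/L.
Correct the yield for decay: Y_obs = Y/(1 + k_d θ_c) = 0.467 / (1 + 0.0557 × 21.2) = 0.467 / 2.181 = 0.2141.
Substrate removed = Q·(S₀ − S) = 1580 m³/d × (1070 − 2.17) g/m³ = 1.69×10^6 g/d = 1687 kg/d.
Biomass produced: P_X = Y_obs·Q·ΔS = 0.2141 × 1687 ≈ 361.3 kg VSS/d.

P_X ≈ 361 kg VSS/d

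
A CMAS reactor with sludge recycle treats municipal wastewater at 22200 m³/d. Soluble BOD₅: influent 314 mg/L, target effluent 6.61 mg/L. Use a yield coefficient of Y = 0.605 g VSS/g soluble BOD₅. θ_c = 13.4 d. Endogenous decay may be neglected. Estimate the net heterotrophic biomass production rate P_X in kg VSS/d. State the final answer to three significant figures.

P_X ≈ 4130 kg VSS/d

Since k_d ≈ 0, Y_obs = Y = 0.605 g VSS/g soluble BOD₅.
Mass of soluble BOD₅ removed per day: Q(S₀ − S) = 22200 × 307.4 g/m³ = 6824 kg/d.
Net biomass production P_X = Y_obs × Q·(S₀ − S) = 0.6050 × 6824 = 4129 kg VSS/d.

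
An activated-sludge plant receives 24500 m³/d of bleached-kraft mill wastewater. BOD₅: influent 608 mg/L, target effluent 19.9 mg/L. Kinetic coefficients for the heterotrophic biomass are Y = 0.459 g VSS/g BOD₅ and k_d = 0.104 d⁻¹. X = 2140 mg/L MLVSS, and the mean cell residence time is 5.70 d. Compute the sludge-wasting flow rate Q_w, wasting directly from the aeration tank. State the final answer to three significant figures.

Q_w ≈ 1940 m³/d

Rearranging the biomass balance for a CMAS with decay, V = Y·Q·ΔS·θ_c / [X·(1+k_d θ_c)] = 0.459 × 24500 × (608 − 19.9) × 5.70 / [2140 × (1 + 0.104 × 5.70)] = 3.77×10^7 / 3409 = 11059 m³.
Wasting from the aeration tank: Q_w = V / θ_c = 11059 / 5.70 = 1940 m³/d.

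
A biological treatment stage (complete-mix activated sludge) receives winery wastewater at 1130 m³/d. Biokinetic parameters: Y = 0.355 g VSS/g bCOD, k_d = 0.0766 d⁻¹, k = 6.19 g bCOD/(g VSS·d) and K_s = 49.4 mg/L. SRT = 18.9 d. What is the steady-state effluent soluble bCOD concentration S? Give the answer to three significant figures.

S ≈ 3.09 mg/L

From the Monod/SRT balance for a CMAS, S = K_s·(1+k_d θ_c)/[θ_c·(Y k − k_d) − 1] = 49.4 × (1 + 0.0766 × 18.9) / [18.9 × (0.355 × 6.19 − 0.0766) − 1] = 120.9 / 39.08 = 3.094 mg/L.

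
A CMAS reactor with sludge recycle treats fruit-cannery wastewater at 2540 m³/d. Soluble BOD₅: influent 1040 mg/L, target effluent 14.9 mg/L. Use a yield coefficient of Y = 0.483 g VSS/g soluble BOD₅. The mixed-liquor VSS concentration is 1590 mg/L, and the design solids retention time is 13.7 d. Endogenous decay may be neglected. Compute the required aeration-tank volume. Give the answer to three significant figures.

V·X = Y·Q·ΔS·θ_c gives V = 0.483 × 2540 × (1040 − 14.9) × 13.7 / 1590 = 10836 m³.

V ≈ 10800 m³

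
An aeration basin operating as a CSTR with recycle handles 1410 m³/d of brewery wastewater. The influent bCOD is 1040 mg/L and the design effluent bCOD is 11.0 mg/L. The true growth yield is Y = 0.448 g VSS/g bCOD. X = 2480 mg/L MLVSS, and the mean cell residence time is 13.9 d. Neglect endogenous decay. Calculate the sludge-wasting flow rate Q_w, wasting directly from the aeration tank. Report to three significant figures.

With k_d = 0 the design equation reduces to V = Y Q (S₀−S) θ_c / X = 0.448 × 1410 × (1040 − 11.0) × 13.9 / 2480 = 3643 m³.
With mixed-liquor wasting, θ_c = V/Q_w, so Q_w = V/θ_c = 3643/13.9 = 262.1 m³/d.

Q_w ≈ 262 m³/d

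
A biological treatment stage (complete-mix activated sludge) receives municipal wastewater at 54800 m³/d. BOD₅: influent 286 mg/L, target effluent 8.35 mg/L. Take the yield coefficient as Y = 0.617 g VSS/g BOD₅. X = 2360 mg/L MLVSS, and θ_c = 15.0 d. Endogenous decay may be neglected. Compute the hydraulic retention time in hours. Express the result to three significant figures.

Biomass mass balance (decay neglected): V·X = Y·Q·(S₀ − S)·θ_c, so V = 0.617 × 54800 × (286 − 8.35) × 15.0 / 2360 = 59668 m³.
τ = V/Q = 59668/54800 = 1.089 d, or 26.13 h.

τ ≈ 26.1 h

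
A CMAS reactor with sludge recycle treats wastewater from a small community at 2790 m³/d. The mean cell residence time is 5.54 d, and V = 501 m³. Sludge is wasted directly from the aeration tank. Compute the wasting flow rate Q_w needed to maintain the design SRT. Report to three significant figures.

Q_w ≈ 90.4 m³/d

With mixed-liquor wasting, θ_c = V/Q_w, so Q_w = V/θ_c = 501.0/5.54 = 90.43 m³/d.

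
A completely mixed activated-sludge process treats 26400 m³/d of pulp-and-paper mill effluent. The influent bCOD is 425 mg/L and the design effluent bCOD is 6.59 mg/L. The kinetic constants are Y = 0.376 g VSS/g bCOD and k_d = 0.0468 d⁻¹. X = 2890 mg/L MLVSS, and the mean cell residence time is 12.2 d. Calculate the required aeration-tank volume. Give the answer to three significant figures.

V ≈ 11200 m³

Steady-state biomass mass balance: V·X·(1 + k_d·θ_c) = Y·Q·(S₀ − S)·θ_c, so V = 0.376 × 26400 × (425 − 6.59) × 12.2 / [2890 × (1 + 0.0468 × 12.2)] = 5.07×10^7 / 4540 = 11161 m³.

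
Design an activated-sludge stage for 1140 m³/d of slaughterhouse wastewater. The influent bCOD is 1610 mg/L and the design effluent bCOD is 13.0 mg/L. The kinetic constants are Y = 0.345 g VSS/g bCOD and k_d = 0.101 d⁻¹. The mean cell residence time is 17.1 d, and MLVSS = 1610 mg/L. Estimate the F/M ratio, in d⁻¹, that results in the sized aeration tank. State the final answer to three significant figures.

F/M ≈ 0.466 d⁻¹

Rearranging the biomass balance for a CMAS with decay, V = Y·Q·ΔS·θ_c / [X·(1+k_d θ_c)] = 0.345 × 1140 × (1610 − 13.0) × 17.1 / [1610 × (1 + 0.101 × 17.1)] = 1.07×10^7 / 4391 = 2446 m³.
F/M = Q·S₀ / (V·X) = 1140 × 1610 / (2446 × 1610) = 0.4660 g bCOD·(g VSS·d)⁻¹.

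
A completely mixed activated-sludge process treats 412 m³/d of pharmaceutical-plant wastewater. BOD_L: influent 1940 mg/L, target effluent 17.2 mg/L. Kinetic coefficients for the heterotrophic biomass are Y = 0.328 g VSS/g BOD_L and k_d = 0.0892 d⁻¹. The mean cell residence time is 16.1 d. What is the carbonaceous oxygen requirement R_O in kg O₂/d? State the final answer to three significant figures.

R_O ≈ 641 kg O₂/d

The observed yield is Y_obs = Y/(1 + k_d·θ_c) = 0.328 / (1 + 0.0892 × 16.1) = 0.328 / 2.436 = 0.1346 g VSS per g BOD_L removed.
ΔS = 1940 − 17.2 = 1923 mg/L, so the substrate removal rate is 412 × 1923/1000 = 792.2 kg BOD_L/d.
Biomass synthesised: P_X = Y_obs × 792.2 = 106.7 kg VSS/d.
R_O = Q·ΔS − 1.42 P_X = 792.2 − 151.5 = 640.7 kg O₂/d.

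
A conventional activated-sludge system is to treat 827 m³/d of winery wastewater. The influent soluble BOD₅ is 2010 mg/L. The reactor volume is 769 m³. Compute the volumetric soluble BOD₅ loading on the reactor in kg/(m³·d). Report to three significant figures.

Volumetric loading L_v = Q·S₀ / V = 827 × 2010 g/m³ / 769.0 m³ = 2162 g/(m³·d) = 2.162 kg soluble BOD₅/(m³·d).

L_v ≈ 2.16 kg soluble BOD₅/(m³·d)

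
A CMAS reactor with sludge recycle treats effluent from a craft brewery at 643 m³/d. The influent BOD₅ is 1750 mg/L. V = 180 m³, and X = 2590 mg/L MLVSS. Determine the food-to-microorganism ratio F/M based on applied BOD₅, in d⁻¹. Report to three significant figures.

F/M = applied load / biomass = Q·S₀/(V·X) = 643 × 1750 / (180.0 × 2590) = 2.414 d⁻¹.

F/M ≈ 2.41 d⁻¹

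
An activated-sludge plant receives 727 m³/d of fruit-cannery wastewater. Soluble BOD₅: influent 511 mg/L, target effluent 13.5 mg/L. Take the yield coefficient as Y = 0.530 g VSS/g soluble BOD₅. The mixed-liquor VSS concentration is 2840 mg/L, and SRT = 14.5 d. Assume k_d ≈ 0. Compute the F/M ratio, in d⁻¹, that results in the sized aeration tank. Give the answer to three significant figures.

F/M ≈ 0.134 d⁻¹

With k_d = 0 the design equation reduces to V = Y Q (S₀−S) θ_c / X = 0.530 × 727 × (511 − 13.5) × 14.5 / 2840 = 978.7 m³.
F/M = Q·S₀ / (V·X) = 727 × 511 / (978.7 × 2840) = 0.1337 g soluble BOD₅·(g VSS·d)⁻¹.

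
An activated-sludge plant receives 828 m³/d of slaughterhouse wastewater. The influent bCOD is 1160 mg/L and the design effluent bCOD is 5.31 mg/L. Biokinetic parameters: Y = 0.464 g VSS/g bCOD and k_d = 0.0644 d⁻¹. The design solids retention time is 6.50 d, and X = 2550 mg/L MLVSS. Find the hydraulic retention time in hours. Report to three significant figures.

τ ≈ 23.1 h

From the SRT design equation V = Y Q (S₀−S) θ_c / [X (1 + k_d θ_c)] = 0.464 × 828 × (1160 − 5.31) × 6.50 / [2550 × (1 + 0.0644 × 6.50)] = 2.88×10^6 / 3617 = 797.1 m³.
τ = V/Q = 797.1/828 = 0.9627 d, or 23.11 h.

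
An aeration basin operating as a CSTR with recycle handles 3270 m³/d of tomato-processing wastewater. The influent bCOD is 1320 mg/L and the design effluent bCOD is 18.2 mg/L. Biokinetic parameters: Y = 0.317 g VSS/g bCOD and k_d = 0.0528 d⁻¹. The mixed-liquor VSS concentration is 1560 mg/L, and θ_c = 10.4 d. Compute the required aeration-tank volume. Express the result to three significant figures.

From the SRT design equation V = Y Q (S₀−S) θ_c / [X (1 + k_d θ_c)] = 0.317 × 3270 × (1320 − 18.2) × 10.4 / [1560 × (1 + 0.0528 × 10.4)] = 1.4×10^7 / 2417 = 5807 m³.

V ≈ 5810 m³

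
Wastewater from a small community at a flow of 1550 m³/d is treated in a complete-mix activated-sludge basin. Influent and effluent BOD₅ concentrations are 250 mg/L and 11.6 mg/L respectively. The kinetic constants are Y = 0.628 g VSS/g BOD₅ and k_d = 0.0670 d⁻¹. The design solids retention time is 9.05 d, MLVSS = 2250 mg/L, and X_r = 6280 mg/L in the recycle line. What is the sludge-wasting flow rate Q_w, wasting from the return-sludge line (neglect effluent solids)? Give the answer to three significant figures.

Q_w ≈ 23.0 m³/d

Steady-state biomass mass balance: V·X·(1 + k_d·θ_c) = Y·Q·(S₀ − S)·θ_c, so V = 0.628 × 1550 × (250 − 11.6) × 9.05 / [2250 × (1 + 0.0670 × 9.05)] = 2.1×10^6 / 3614 = 581.1 m³.
Wasting from the return line (neglecting effluent solids): Q_w = V·X / (θ_c·X_r) = 581.1 × 2250 / (9.05 × 6280) = 23.00 m³/d.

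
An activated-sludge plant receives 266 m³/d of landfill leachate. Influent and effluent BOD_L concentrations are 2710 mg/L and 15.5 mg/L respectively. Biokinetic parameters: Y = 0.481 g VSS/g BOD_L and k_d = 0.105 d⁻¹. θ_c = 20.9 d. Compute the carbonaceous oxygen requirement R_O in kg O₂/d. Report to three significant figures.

Observed yield with endogenous decay: Y_obs = Y / (1 + k_d·θ_c) = 0.481 / (1 + 0.105 × 20.9) = 0.481 / 3.194 = 0.1506 g VSS/g BOD_L.
ΔS = 2710 − 15.5 = 2694 mg/L, so the substrate removal rate is 266 × 2694/1000 = 716.7 kg BOD_L/d.
Net sludge production P_X = 0.1506 × 716.7 = 107.9 kg VSS/d.
Carbonaceous O₂ demand = substrate oxidised − cell-mass equivalent = 716.7 − 1.42 × 107.9 = 563.5 kg O₂/d.

R_O ≈ 563 kg O₂/d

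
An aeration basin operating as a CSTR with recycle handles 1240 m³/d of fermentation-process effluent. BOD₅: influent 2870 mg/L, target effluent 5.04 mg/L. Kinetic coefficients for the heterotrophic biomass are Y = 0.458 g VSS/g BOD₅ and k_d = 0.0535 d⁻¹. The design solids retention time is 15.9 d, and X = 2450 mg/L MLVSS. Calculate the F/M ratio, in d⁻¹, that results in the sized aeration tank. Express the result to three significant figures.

From the SRT design equation V = Y Q (S₀−S) θ_c / [X (1 + k_d θ_c)] = 0.458 × 1240 × (2870 − 5.04) × 15.9 / [2450 × (1 + 0.0535 × 15.9)] = 2.59×10^7 / 4534 = 5706 m³.
Food-to-microorganism ratio F/M = Q S₀ / (V X) = 1240 × 2870 / (5706 × 2450) = 0.2546 d⁻¹.

F/M ≈ 0.255 d⁻¹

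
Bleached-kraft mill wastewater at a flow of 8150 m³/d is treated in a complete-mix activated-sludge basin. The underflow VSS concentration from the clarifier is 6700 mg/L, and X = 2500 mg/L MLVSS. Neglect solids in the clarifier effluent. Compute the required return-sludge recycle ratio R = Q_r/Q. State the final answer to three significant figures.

R = Q_r/Q = X/(X_r − X) = 2500 / (6700 − 2500) = 0.5952.

R ≈ 0.595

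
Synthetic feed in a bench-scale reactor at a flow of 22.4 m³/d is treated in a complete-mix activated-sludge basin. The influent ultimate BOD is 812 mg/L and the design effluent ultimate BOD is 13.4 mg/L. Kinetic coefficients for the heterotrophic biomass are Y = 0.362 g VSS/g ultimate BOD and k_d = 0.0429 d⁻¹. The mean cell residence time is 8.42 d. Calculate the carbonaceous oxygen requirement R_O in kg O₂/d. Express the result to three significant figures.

R_O ≈ 11.1 kg O₂/d

Y_obs = Y / (1 + k_d θ_c) = 0.362 / (1 + 0.0429 × 8.42) = 0.362 / 1.361 = 0.2659.
Q·(S₀ − S) = 22.4 × (812 − 13.4) × 10⁻³ = 17.89 kg/d removed.
P_X = Y_obs·Q·(S₀ − S) = 0.2659 × 17.89 = 4.757 kg VSS/d.
R_O = Q·ΔS − 1.42 P_X = 17.89 − 6.755 = 11.13 kg O₂/d.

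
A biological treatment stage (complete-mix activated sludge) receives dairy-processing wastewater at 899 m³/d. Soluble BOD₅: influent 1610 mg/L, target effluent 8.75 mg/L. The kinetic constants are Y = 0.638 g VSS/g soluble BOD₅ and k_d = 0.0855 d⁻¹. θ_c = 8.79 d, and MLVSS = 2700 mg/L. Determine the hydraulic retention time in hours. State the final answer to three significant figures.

τ ≈ 45.6 h

From the SRT design equation V = Y Q (S₀−S) θ_c / [X (1 + k_d θ_c)] = 0.638 × 899 × (1610 − 8.75) × 8.79 / [2700 × (1 + 0.0855 × 8.79)] = 8.07×10^6 / 4729 = 1707 m³.
Hydraulic retention time τ = V/Q = 1707 / 899 = 1.899 d = 45.57 h.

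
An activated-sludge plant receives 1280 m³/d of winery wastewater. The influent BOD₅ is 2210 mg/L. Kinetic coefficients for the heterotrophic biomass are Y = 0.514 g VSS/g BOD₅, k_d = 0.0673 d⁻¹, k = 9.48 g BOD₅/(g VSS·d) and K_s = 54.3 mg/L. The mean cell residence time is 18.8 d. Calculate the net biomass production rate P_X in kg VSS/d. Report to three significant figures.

For a completely mixed reactor with recycle the Lawrence–McCarty relation gives S = K_s·(1 + k_d·θ_c) / [θ_c·(Y·k − k_d) − 1] = 54.3 × (1 + 0.0673 × 18.8) / [18.8 × (0.514 × 9.48 − 0.0673) − 1] = 123.0 / 89.34 = 1.377 mg/L.
Observed yield with endogenous decay: Y_obs = Y / (1 + k_d·θ_c) = 0.514 / (1 + 0.0673 × 18.8) = 0.514 / 2.265 = 0.2269 g VSS/g BOD₅.
Substrate removed = Q·(S₀ − S) = 1280 m³/d × (2210 − 1.38) g/m³ = 2.83×10^6 g/d = 2827 kg/d.
Biomass produced: P_X = Y_obs·Q·ΔS = 0.2269 × 2827 ≈ 641.5 kg VSS/d.

P_X ≈ 641 kg VSS/d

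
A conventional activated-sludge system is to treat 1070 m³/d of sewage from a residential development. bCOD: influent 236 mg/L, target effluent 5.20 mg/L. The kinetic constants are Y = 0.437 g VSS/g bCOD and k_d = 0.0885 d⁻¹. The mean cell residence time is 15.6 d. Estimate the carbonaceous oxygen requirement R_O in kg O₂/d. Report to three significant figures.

Correct the yield for decay: Y_obs = Y/(1 + k_d θ_c) = 0.437 / (1 + 0.0885 × 15.6) = 0.437 / 2.381 = 0.1836.
Q·(S₀ − S) = 1070 × (236 − 5.20) × 10⁻³ = 247.0 kg/d removed.
Net sludge production P_X = 0.1836 × 247.0 = 45.33 kg VSS/d.
Carbonaceous O₂ demand = substrate oxidised − cell-mass equivalent = 247.0 − 1.42 × 45.33 = 182.6 kg O₂/d.

R_O ≈ 183 kg O₂/d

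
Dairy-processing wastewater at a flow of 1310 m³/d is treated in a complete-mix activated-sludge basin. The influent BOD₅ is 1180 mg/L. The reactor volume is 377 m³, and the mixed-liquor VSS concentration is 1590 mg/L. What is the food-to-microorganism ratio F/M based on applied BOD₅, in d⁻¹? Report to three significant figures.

F/M = applied load / biomass = Q·S₀/(V·X) = 1310 × 1180 / (377.0 × 1590) = 2.579 d⁻¹.

F/M ≈ 2.58 d⁻¹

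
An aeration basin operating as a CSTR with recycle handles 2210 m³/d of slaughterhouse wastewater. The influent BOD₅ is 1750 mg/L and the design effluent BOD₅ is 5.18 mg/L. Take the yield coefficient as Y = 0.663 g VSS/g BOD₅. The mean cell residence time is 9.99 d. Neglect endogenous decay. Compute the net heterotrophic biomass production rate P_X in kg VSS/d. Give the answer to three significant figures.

P_X ≈ 2560 kg VSS/d

With endogenous decay neglected, the observed yield equals the true yield: Y_obs = Y = 0.663 g VSS/g BOD₅.
Substrate removed = Q·(S₀ − S) = 2210 m³/d × (1750 − 5.18) g/m³ = 3.86×10^6 g/d = 3856 kg/d.
Net biomass production P_X = Y_obs × Q·(S₀ − S) = 0.6630 × 3856 = 2557 kg VSS/d.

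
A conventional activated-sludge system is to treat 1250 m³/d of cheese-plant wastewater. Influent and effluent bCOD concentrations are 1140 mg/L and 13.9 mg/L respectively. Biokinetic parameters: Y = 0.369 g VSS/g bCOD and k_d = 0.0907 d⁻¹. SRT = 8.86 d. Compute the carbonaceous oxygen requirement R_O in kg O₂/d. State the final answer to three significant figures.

R_O ≈ 999 kg O₂/d

Y_obs = Y / (1 + k_d θ_c) = 0.369 / (1 + 0.0907 × 8.86) = 0.369 / 1.804 = 0.2046.
ΔS = 1140 − 13.9 = 1126 mg/L, so the substrate removal rate is 1250 × 1126/1000 = 1408 kg bCOD/d.
Biomass synthesised: P_X = Y_obs × 1408 = 288.0 kg VSS/d.
Carbonaceous O₂ demand = substrate oxidised − cell-mass equivalent = 1408 − 1.42 × 288.0 = 998.7 kg O₂/d.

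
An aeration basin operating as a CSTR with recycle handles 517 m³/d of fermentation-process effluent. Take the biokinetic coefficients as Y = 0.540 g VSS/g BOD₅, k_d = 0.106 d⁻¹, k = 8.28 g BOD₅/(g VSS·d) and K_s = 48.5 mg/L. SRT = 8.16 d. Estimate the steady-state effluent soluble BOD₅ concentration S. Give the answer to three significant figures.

S ≈ 2.61 mg/L

From the Monod/SRT balance for a CMAS, S = K_s·(1+k_d θ_c)/[θ_c·(Y k − k_d) − 1] = 48.5 × (1 + 0.106 × 8.16) / [8.16 × (0.540 × 8.28 − 0.106) − 1] = 90.45 / 34.62 = 2.613 mg/L.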